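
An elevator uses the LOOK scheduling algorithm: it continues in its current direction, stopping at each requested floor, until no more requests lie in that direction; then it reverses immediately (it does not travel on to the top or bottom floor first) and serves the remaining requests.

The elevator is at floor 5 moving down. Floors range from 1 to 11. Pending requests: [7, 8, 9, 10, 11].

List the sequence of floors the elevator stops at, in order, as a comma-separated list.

Answer: 7, 8, 9, 10, 11

Derivation:
Current: 5, moving DOWN
Serve below first (descending): []
Then reverse, serve above (ascending): [7, 8, 9, 10, 11]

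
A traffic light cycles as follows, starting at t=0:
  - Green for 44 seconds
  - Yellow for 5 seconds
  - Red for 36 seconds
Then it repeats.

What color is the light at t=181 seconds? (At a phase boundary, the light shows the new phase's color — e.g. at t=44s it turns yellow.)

Answer: green

Derivation:
Cycle length = 44 + 5 + 36 = 85s
t = 181, phase_t = 181 mod 85 = 11
11 < 44 (green end) → GREEN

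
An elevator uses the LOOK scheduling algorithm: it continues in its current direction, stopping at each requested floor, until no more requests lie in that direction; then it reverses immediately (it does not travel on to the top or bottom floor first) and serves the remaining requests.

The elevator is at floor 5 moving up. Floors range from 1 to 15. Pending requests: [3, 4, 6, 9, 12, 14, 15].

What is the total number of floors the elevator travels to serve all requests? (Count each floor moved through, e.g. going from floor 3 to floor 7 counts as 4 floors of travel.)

Start at floor 5 moving up, LOOK stop order: [6, 9, 12, 14, 15, 4, 3]
  5 → 6: |6-5| = 1, total = 1
  6 → 9: |9-6| = 3, total = 4
  9 → 12: |12-9| = 3, total = 7
  12 → 14: |14-12| = 2, total = 9
  14 → 15: |15-14| = 1, total = 10
  15 → 4: |4-15| = 11, total = 21
  4 → 3: |3-4| = 1, total = 22

Answer: 22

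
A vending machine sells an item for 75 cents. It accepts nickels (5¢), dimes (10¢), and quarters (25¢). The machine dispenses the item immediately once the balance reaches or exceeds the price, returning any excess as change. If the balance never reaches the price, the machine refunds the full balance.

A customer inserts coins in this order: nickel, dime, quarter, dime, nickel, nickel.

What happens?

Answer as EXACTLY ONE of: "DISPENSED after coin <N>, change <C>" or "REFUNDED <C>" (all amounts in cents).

Price: 75¢
Coin 1 (nickel, 5¢): balance = 5¢
Coin 2 (dime, 10¢): balance = 15¢
Coin 3 (quarter, 25¢): balance = 40¢
Coin 4 (dime, 10¢): balance = 50¢
Coin 5 (nickel, 5¢): balance = 55¢
Coin 6 (nickel, 5¢): balance = 60¢
All coins inserted, balance 60¢ < price 75¢ → REFUND 60¢

Answer: REFUNDED 60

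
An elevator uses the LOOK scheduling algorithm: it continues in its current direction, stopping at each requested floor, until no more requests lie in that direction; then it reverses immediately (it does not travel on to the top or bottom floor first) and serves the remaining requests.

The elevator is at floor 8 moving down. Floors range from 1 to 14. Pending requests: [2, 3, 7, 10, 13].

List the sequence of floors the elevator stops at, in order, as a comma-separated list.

Current: 8, moving DOWN
Serve below first (descending): [7, 3, 2]
Then reverse, serve above (ascending): [10, 13]

Answer: 7, 3, 2, 10, 13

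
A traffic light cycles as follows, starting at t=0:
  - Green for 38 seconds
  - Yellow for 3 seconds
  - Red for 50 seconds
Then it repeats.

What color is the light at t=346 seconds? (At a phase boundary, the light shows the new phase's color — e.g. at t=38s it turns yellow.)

Answer: red

Derivation:
Cycle length = 38 + 3 + 50 = 91s
t = 346, phase_t = 346 mod 91 = 73
73 >= 41 → RED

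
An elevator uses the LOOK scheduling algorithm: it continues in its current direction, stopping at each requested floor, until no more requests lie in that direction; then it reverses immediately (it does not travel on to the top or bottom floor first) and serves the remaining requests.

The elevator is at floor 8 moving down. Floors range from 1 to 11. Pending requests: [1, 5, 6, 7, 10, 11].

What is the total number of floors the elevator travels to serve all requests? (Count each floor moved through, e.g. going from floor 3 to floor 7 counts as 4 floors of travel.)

Answer: 17

Derivation:
Start at floor 8 moving down, LOOK stop order: [7, 6, 5, 1, 10, 11]
  8 → 7: |7-8| = 1, total = 1
  7 → 6: |6-7| = 1, total = 2
  6 → 5: |5-6| = 1, total = 3
  5 → 1: |1-5| = 4, total = 7
  1 → 10: |10-1| = 9, total = 16
  10 → 11: |11-10| = 1, total = 17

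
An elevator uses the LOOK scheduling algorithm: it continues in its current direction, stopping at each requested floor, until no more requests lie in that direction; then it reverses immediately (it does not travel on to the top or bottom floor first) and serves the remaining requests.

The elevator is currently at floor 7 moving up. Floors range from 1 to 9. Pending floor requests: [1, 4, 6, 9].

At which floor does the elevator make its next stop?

Current floor: 7, direction: up
Requests above: [9]
Requests below: [1, 4, 6]
Moving up and requests lie above → nearest above is min([9]) = 9

Answer: 9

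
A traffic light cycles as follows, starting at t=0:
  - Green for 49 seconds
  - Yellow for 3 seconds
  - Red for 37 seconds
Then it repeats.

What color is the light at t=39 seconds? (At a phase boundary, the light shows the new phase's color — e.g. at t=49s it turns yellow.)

Cycle length = 49 + 3 + 37 = 89s
t = 39, phase_t = 39 mod 89 = 39
39 < 49 (green end) → GREEN

Answer: green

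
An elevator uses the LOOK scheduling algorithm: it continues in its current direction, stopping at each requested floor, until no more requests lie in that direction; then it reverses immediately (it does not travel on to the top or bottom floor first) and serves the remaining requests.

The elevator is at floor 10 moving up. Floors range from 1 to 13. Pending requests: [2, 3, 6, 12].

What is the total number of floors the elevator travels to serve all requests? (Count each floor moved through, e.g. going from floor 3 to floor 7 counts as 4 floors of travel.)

Start at floor 10 moving up, LOOK stop order: [12, 6, 3, 2]
  10 → 12: |12-10| = 2, total = 2
  12 → 6: |6-12| = 6, total = 8
  6 → 3: |3-6| = 3, total = 11
  3 → 2: |2-3| = 1, total = 12

Answer: 12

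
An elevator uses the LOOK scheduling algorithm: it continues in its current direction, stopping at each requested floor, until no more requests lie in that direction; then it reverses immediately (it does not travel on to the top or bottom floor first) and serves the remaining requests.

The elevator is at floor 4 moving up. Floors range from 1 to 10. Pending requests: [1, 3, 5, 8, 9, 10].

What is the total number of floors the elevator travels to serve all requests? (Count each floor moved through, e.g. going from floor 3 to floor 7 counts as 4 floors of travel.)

Start at floor 4 moving up, LOOK stop order: [5, 8, 9, 10, 3, 1]
  4 → 5: |5-4| = 1, total = 1
  5 → 8: |8-5| = 3, total = 4
  8 → 9: |9-8| = 1, total = 5
  9 → 10: |10-9| = 1, total = 6
  10 → 3: |3-10| = 7, total = 13
  3 → 1: |1-3| = 2, total = 15

Answer: 15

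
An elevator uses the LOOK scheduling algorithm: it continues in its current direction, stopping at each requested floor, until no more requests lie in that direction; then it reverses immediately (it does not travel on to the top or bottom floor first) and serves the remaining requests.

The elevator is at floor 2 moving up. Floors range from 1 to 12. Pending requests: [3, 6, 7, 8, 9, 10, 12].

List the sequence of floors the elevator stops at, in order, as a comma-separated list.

Current: 2, moving UP
Serve above first (ascending): [3, 6, 7, 8, 9, 10, 12]
Then reverse, serve below (descending): []

Answer: 3, 6, 7, 8, 9, 10, 12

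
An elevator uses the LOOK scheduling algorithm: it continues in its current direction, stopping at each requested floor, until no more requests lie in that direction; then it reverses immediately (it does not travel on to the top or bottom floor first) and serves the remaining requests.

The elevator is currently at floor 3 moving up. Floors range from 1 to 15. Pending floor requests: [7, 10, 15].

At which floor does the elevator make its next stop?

Answer: 7

Derivation:
Current floor: 3, direction: up
Requests above: [7, 10, 15]
Requests below: []
Moving up and requests lie above → nearest above is min([7, 10, 15]) = 7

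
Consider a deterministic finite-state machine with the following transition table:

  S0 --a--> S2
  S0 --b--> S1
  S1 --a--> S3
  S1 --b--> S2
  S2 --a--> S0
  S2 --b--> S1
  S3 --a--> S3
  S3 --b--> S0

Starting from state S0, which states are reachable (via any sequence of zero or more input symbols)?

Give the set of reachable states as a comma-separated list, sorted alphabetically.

BFS from S0:
  visit S0: S0--a-->S2 (new), S0--b-->S1 (new)
  visit S2: S2--a-->S0 (seen), S2--b-->S1 (seen)
  visit S1: S1--a-->S3 (new), S1--b-->S2 (seen)
  visit S3: S3--a-->S3 (seen), S3--b-->S0 (seen)

Answer: S0, S1, S2, S3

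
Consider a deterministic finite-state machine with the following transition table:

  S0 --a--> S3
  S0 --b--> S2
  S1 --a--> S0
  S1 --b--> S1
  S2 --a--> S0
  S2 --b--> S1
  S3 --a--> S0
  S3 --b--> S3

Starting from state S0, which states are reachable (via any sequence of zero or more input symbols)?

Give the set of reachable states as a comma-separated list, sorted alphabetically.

BFS from S0:
  visit S0: S0--a-->S3 (new), S0--b-->S2 (new)
  visit S3: S3--a-->S0 (seen), S3--b-->S3 (seen)
  visit S2: S2--a-->S0 (seen), S2--b-->S1 (new)
  visit S1: S1--a-->S0 (seen), S1--b-->S1 (seen)

Answer: S0, S1, S2, S3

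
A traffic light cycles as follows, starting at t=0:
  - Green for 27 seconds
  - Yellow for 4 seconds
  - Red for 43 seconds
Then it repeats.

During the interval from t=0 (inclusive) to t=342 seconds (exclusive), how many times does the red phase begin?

Cycle = 27+4+43 = 74s
red phase starts at t = k*74 + 31 for k=0,1,2,...
Need k*74+31 < 342 → k < 4.203
k ∈ {0, ..., 4} → 5 starts

Answer: 5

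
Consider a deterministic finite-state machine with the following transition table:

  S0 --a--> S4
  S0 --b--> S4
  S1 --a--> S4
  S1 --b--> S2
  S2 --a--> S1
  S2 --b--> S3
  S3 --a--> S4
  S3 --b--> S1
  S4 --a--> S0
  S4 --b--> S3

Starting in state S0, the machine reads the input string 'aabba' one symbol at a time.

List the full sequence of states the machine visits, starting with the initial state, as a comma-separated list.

Start: S0
  read 'a': S0 --a--> S4
  read 'a': S4 --a--> S0
  read 'b': S0 --b--> S4
  read 'b': S4 --b--> S3
  read 'a': S3 --a--> S4

Answer: S0, S4, S0, S4, S3, S4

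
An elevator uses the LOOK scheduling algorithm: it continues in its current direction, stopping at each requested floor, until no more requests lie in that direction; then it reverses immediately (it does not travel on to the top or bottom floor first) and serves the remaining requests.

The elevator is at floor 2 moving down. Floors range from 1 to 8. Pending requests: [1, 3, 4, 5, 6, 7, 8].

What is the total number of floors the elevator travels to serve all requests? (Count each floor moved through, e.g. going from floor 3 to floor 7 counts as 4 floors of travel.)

Answer: 8

Derivation:
Start at floor 2 moving down, LOOK stop order: [1, 3, 4, 5, 6, 7, 8]
  2 → 1: |1-2| = 1, total = 1
  1 → 3: |3-1| = 2, total = 3
  3 → 4: |4-3| = 1, total = 4
  4 → 5: |5-4| = 1, total = 5
  5 → 6: |6-5| = 1, total = 6
  6 → 7: |7-6| = 1, total = 7
  7 → 8: |8-7| = 1, total = 8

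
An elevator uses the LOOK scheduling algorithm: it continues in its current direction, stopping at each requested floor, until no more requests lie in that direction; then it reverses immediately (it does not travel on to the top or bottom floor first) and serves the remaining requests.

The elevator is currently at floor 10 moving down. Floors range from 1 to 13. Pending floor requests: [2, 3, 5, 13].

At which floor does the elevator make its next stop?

Answer: 5

Derivation:
Current floor: 10, direction: down
Requests above: [13]
Requests below: [2, 3, 5]
Moving down and requests lie below → nearest below is max([2, 3, 5]) = 5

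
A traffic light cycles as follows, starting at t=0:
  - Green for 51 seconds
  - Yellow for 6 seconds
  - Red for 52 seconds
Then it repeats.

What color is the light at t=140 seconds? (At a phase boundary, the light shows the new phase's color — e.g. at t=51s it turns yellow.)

Cycle length = 51 + 6 + 52 = 109s
t = 140, phase_t = 140 mod 109 = 31
31 < 51 (green end) → GREEN

Answer: green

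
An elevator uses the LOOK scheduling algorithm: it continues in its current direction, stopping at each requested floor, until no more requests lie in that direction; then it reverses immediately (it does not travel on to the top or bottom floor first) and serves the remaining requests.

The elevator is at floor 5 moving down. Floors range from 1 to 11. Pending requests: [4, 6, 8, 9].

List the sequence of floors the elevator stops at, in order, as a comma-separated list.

Answer: 4, 6, 8, 9

Derivation:
Current: 5, moving DOWN
Serve below first (descending): [4]
Then reverse, serve above (ascending): [6, 8, 9]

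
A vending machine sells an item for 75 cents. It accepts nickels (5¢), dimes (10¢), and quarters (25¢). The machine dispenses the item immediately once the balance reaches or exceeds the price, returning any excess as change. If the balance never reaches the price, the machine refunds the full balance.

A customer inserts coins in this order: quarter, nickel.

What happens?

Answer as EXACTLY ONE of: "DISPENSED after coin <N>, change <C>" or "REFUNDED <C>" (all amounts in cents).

Answer: REFUNDED 30

Derivation:
Price: 75¢
Coin 1 (quarter, 25¢): balance = 25¢
Coin 2 (nickel, 5¢): balance = 30¢
All coins inserted, balance 30¢ < price 75¢ → REFUND 30¢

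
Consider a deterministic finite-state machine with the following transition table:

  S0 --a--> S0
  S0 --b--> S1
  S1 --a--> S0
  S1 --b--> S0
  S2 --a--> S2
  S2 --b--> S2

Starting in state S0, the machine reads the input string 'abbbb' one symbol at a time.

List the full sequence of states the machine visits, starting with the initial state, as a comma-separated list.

Start: S0
  read 'a': S0 --a--> S0
  read 'b': S0 --b--> S1
  read 'b': S1 --b--> S0
  read 'b': S0 --b--> S1
  read 'b': S1 --b--> S0

Answer: S0, S0, S1, S0, S1, S0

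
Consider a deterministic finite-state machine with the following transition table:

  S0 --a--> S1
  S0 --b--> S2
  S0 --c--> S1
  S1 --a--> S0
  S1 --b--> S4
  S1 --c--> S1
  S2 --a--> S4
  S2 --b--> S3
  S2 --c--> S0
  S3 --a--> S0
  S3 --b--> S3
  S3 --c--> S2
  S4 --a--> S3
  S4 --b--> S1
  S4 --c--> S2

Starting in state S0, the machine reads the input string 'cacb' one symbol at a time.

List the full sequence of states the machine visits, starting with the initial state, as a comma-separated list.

Answer: S0, S1, S0, S1, S4

Derivation:
Start: S0
  read 'c': S0 --c--> S1
  read 'a': S1 --a--> S0
  read 'c': S0 --c--> S1
  read 'b': S1 --b--> S4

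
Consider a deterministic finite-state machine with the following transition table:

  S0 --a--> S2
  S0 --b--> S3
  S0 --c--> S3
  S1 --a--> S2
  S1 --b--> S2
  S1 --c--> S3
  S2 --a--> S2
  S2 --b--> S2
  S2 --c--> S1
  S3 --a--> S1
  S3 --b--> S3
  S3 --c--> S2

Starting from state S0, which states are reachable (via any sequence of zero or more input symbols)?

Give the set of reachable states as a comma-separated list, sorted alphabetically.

Answer: S0, S1, S2, S3

Derivation:
BFS from S0:
  visit S0: S0--a-->S2 (new), S0--b-->S3 (new), S0--c-->S3 (seen)
  visit S2: S2--a-->S2 (seen), S2--b-->S2 (seen), S2--c-->S1 (new)
  visit S3: S3--a-->S1 (seen), S3--b-->S3 (seen), S3--c-->S2 (seen)
  visit S1: S1--a-->S2 (seen), S1--b-->S2 (seen), S1--c-->S3 (seen)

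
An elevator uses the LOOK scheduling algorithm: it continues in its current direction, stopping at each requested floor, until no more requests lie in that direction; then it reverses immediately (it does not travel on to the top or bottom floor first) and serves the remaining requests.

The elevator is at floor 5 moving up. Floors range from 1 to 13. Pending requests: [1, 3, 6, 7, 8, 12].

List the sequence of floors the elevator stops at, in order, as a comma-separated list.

Answer: 6, 7, 8, 12, 3, 1

Derivation:
Current: 5, moving UP
Serve above first (ascending): [6, 7, 8, 12]
Then reverse, serve below (descending): [3, 1]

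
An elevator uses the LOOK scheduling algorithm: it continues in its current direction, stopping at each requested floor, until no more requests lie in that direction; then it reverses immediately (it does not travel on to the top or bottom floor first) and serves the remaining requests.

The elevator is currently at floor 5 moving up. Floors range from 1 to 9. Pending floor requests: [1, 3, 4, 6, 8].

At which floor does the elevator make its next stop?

Answer: 6

Derivation:
Current floor: 5, direction: up
Requests above: [6, 8]
Requests below: [1, 3, 4]
Moving up and requests lie above → nearest above is min([6, 8]) = 6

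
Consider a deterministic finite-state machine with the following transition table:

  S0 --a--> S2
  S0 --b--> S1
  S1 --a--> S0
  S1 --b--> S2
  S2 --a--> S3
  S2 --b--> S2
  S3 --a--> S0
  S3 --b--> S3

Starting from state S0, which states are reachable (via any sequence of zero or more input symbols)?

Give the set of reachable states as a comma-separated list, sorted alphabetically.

Answer: S0, S1, S2, S3

Derivation:
BFS from S0:
  visit S0: S0--a-->S2 (new), S0--b-->S1 (new)
  visit S2: S2--a-->S3 (new), S2--b-->S2 (seen)
  visit S1: S1--a-->S0 (seen), S1--b-->S2 (seen)
  visit S3: S3--a-->S0 (seen), S3--b-->S3 (seen)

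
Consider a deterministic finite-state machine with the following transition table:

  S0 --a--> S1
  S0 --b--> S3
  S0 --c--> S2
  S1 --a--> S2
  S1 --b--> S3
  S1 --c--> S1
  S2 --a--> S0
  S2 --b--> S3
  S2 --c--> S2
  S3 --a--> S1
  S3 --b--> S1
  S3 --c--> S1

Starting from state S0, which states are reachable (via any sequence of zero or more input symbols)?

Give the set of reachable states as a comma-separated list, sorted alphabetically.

Answer: S0, S1, S2, S3

Derivation:
BFS from S0:
  visit S0: S0--a-->S1 (new), S0--b-->S3 (new), S0--c-->S2 (new)
  visit S1: S1--a-->S2 (seen), S1--b-->S3 (seen), S1--c-->S1 (seen)
  visit S3: S3--a-->S1 (seen), S3--b-->S1 (seen), S3--c-->S1 (seen)
  visit S2: S2--a-->S0 (seen), S2--b-->S3 (seen), S2--c-->S2 (seen)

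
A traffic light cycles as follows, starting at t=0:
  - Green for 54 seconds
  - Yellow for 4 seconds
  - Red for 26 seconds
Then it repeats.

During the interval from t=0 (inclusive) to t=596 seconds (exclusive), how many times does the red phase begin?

Cycle = 54+4+26 = 84s
red phase starts at t = k*84 + 58 for k=0,1,2,...
Need k*84+58 < 596 → k < 6.405
k ∈ {0, ..., 6} → 7 starts

Answer: 7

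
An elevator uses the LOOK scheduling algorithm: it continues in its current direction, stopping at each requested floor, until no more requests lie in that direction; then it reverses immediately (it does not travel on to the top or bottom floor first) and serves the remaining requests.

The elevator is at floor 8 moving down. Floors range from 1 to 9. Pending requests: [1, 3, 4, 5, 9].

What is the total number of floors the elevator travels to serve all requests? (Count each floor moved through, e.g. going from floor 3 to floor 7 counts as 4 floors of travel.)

Start at floor 8 moving down, LOOK stop order: [5, 4, 3, 1, 9]
  8 → 5: |5-8| = 3, total = 3
  5 → 4: |4-5| = 1, total = 4
  4 → 3: |3-4| = 1, total = 5
  3 → 1: |1-3| = 2, total = 7
  1 → 9: |9-1| = 8, total = 15

Answer: 15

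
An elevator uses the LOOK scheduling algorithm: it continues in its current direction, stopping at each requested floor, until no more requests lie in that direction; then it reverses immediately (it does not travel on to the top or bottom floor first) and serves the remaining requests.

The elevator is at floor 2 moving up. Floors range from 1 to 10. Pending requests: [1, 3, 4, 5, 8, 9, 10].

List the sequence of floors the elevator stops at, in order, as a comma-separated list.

Answer: 3, 4, 5, 8, 9, 10, 1

Derivation:
Current: 2, moving UP
Serve above first (ascending): [3, 4, 5, 8, 9, 10]
Then reverse, serve below (descending): [1]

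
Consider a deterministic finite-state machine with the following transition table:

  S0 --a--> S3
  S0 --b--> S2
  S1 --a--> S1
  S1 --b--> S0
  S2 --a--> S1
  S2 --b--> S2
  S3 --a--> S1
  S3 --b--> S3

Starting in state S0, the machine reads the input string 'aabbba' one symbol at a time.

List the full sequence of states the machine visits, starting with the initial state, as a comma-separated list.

Start: S0
  read 'a': S0 --a--> S3
  read 'a': S3 --a--> S1
  read 'b': S1 --b--> S0
  read 'b': S0 --b--> S2
  read 'b': S2 --b--> S2
  read 'a': S2 --a--> S1

Answer: S0, S3, S1, S0, S2, S2, S1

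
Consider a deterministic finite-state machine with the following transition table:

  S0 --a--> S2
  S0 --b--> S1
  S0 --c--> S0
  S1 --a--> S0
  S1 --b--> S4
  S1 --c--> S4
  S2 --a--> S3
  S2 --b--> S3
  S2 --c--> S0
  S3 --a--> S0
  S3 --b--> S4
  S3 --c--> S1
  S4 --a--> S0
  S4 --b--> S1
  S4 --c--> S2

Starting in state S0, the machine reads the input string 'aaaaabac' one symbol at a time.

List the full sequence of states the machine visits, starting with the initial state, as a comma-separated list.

Answer: S0, S2, S3, S0, S2, S3, S4, S0, S0

Derivation:
Start: S0
  read 'a': S0 --a--> S2
  read 'a': S2 --a--> S3
  read 'a': S3 --a--> S0
  read 'a': S0 --a--> S2
  read 'a': S2 --a--> S3
  read 'b': S3 --b--> S4
  read 'a': S4 --a--> S0
  read 'c': S0 --c--> S0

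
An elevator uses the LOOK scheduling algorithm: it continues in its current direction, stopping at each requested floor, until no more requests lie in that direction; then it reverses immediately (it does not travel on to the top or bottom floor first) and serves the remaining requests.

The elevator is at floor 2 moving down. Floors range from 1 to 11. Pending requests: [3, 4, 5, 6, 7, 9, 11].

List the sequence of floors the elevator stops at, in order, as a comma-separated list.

Current: 2, moving DOWN
Serve below first (descending): []
Then reverse, serve above (ascending): [3, 4, 5, 6, 7, 9, 11]

Answer: 3, 4, 5, 6, 7, 9, 11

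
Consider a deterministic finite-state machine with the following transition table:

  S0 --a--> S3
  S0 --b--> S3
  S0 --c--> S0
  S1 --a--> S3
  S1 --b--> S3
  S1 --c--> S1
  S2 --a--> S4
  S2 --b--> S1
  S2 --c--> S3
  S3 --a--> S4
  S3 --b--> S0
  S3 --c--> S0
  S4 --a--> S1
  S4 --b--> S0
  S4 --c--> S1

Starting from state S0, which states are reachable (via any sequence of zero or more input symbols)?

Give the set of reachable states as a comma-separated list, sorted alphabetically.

BFS from S0:
  visit S0: S0--a-->S3 (new), S0--b-->S3 (seen), S0--c-->S0 (seen)
  visit S3: S3--a-->S4 (new), S3--b-->S0 (seen), S3--c-->S0 (seen)
  visit S4: S4--a-->S1 (new), S4--b-->S0 (seen), S4--c-->S1 (seen)
  visit S1: S1--a-->S3 (seen), S1--b-->S3 (seen), S1--c-->S1 (seen)

Answer: S0, S1, S3, S4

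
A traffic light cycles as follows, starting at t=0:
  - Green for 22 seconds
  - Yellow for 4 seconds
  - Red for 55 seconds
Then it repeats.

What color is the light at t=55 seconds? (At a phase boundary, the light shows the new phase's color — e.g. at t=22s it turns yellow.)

Cycle length = 22 + 4 + 55 = 81s
t = 55, phase_t = 55 mod 81 = 55
55 >= 26 → RED

Answer: red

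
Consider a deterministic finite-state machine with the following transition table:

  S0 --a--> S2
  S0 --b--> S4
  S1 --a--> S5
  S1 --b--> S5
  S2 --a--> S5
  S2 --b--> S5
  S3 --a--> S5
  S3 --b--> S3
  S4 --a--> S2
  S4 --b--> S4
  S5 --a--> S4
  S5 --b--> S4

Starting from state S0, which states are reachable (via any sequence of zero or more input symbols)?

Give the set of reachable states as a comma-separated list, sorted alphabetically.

Answer: S0, S2, S4, S5

Derivation:
BFS from S0:
  visit S0: S0--a-->S2 (new), S0--b-->S4 (new)
  visit S2: S2--a-->S5 (new), S2--b-->S5 (seen)
  visit S4: S4--a-->S2 (seen), S4--b-->S4 (seen)
  visit S5: S5--a-->S4 (seen), S5--b-->S4 (seen)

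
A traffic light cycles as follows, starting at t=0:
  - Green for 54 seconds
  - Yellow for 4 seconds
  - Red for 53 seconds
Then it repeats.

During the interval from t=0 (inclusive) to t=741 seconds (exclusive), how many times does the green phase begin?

Answer: 7

Derivation:
Cycle = 54+4+53 = 111s
green phase starts at t = k*111 + 0 for k=0,1,2,...
Need k*111+0 < 741 → k < 6.676
k ∈ {0, ..., 6} → 7 starts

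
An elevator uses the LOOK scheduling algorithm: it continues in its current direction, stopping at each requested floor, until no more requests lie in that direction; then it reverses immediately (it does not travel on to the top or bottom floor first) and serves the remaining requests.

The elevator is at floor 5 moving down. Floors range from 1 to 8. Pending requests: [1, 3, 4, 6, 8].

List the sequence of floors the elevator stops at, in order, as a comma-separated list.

Current: 5, moving DOWN
Serve below first (descending): [4, 3, 1]
Then reverse, serve above (ascending): [6, 8]

Answer: 4, 3, 1, 6, 8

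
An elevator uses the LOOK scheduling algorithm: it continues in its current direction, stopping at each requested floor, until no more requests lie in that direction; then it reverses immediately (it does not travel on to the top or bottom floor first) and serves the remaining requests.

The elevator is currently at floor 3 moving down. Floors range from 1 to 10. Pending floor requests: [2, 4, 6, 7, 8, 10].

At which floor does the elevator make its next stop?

Answer: 2

Derivation:
Current floor: 3, direction: down
Requests above: [4, 6, 7, 8, 10]
Requests below: [2]
Moving down and requests lie below → nearest below is max([2]) = 2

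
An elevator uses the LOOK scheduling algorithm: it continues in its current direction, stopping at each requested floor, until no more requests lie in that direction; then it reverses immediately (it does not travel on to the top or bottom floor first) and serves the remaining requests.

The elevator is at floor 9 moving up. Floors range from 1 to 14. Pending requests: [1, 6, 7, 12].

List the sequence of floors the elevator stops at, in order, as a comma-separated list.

Current: 9, moving UP
Serve above first (ascending): [12]
Then reverse, serve below (descending): [7, 6, 1]

Answer: 12, 7, 6, 1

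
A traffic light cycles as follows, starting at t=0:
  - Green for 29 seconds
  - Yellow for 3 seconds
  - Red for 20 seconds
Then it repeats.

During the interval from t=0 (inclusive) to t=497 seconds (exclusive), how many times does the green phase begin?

Answer: 10

Derivation:
Cycle = 29+3+20 = 52s
green phase starts at t = k*52 + 0 for k=0,1,2,...
Need k*52+0 < 497 → k < 9.558
k ∈ {0, ..., 9} → 10 starts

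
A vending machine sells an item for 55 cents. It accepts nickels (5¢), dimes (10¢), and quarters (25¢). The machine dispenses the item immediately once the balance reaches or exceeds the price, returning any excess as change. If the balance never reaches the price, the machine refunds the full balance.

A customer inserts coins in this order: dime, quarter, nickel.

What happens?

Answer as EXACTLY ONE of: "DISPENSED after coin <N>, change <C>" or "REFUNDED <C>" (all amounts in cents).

Answer: REFUNDED 40

Derivation:
Price: 55¢
Coin 1 (dime, 10¢): balance = 10¢
Coin 2 (quarter, 25¢): balance = 35¢
Coin 3 (nickel, 5¢): balance = 40¢
All coins inserted, balance 40¢ < price 55¢ → REFUND 40¢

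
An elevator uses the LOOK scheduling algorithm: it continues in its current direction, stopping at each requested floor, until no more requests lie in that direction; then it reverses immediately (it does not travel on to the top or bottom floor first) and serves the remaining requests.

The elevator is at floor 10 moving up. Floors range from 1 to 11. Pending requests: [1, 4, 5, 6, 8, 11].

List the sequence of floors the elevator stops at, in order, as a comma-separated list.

Answer: 11, 8, 6, 5, 4, 1

Derivation:
Current: 10, moving UP
Serve above first (ascending): [11]
Then reverse, serve below (descending): [8, 6, 5, 4, 1]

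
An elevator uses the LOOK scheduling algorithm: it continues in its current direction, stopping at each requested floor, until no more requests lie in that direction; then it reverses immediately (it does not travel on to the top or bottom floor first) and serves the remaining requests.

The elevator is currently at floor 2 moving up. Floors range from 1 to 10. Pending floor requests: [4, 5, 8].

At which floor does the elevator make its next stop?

Answer: 4

Derivation:
Current floor: 2, direction: up
Requests above: [4, 5, 8]
Requests below: []
Moving up and requests lie above → nearest above is min([4, 5, 8]) = 4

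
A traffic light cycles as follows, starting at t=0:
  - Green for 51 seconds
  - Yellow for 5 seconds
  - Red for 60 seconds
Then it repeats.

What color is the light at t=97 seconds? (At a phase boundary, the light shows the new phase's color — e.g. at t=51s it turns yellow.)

Cycle length = 51 + 5 + 60 = 116s
t = 97, phase_t = 97 mod 116 = 97
97 >= 56 → RED

Answer: red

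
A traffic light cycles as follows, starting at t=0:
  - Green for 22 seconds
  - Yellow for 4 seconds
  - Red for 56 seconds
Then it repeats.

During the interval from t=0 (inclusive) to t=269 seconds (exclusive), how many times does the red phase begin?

Answer: 3

Derivation:
Cycle = 22+4+56 = 82s
red phase starts at t = k*82 + 26 for k=0,1,2,...
Need k*82+26 < 269 → k < 2.963
k ∈ {0, ..., 2} → 3 starts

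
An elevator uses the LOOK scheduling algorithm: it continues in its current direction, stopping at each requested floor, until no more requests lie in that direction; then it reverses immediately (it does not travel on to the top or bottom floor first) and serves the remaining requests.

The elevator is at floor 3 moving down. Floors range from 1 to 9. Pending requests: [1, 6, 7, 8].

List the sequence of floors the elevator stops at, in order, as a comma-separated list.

Answer: 1, 6, 7, 8

Derivation:
Current: 3, moving DOWN
Serve below first (descending): [1]
Then reverse, serve above (ascending): [6, 7, 8]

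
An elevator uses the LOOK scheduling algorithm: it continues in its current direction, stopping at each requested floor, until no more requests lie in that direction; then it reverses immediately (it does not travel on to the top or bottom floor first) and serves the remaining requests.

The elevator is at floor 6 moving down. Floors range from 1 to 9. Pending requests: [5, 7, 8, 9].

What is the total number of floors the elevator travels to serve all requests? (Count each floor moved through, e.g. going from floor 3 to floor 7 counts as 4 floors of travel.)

Start at floor 6 moving down, LOOK stop order: [5, 7, 8, 9]
  6 → 5: |5-6| = 1, total = 1
  5 → 7: |7-5| = 2, total = 3
  7 → 8: |8-7| = 1, total = 4
  8 → 9: |9-8| = 1, total = 5

Answer: 5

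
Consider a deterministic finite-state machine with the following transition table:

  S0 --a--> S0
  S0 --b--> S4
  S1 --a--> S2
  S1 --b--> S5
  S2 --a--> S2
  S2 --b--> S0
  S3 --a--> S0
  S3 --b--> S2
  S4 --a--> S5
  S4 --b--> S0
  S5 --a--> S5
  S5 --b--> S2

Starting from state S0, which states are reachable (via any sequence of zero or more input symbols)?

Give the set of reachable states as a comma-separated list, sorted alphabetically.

Answer: S0, S2, S4, S5

Derivation:
BFS from S0:
  visit S0: S0--a-->S0 (seen), S0--b-->S4 (new)
  visit S4: S4--a-->S5 (new), S4--b-->S0 (seen)
  visit S5: S5--a-->S5 (seen), S5--b-->S2 (new)
  visit S2: S2--a-->S2 (seen), S2--b-->S0 (seen)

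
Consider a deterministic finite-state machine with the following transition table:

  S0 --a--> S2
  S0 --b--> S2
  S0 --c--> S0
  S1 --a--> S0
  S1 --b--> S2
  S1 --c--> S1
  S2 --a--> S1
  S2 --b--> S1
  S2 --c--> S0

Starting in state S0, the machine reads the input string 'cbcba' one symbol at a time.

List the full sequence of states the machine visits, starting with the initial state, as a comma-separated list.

Answer: S0, S0, S2, S0, S2, S1

Derivation:
Start: S0
  read 'c': S0 --c--> S0
  read 'b': S0 --b--> S2
  read 'c': S2 --c--> S0
  read 'b': S0 --b--> S2
  read 'a': S2 --a--> S1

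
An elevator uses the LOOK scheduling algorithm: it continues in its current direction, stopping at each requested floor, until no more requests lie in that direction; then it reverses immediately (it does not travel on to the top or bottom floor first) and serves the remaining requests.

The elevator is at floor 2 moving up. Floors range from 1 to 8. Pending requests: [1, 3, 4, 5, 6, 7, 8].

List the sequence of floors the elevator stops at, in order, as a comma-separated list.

Current: 2, moving UP
Serve above first (ascending): [3, 4, 5, 6, 7, 8]
Then reverse, serve below (descending): [1]

Answer: 3, 4, 5, 6, 7, 8, 1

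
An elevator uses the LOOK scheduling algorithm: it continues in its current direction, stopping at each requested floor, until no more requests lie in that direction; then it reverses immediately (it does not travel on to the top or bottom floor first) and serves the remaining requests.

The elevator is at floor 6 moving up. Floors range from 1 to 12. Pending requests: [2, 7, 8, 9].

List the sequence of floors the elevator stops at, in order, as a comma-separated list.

Answer: 7, 8, 9, 2

Derivation:
Current: 6, moving UP
Serve above first (ascending): [7, 8, 9]
Then reverse, serve below (descending): [2]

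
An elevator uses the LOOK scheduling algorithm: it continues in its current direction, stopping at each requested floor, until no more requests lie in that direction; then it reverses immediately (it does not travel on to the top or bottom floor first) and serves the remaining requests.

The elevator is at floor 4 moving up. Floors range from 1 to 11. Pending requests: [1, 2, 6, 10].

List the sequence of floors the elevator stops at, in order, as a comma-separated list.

Current: 4, moving UP
Serve above first (ascending): [6, 10]
Then reverse, serve below (descending): [2, 1]

Answer: 6, 10, 2, 1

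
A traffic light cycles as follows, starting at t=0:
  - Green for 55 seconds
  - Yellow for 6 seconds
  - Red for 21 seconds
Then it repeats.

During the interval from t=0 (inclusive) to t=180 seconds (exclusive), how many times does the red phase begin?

Answer: 2

Derivation:
Cycle = 55+6+21 = 82s
red phase starts at t = k*82 + 61 for k=0,1,2,...
Need k*82+61 < 180 → k < 1.451
k ∈ {0, ..., 1} → 2 starts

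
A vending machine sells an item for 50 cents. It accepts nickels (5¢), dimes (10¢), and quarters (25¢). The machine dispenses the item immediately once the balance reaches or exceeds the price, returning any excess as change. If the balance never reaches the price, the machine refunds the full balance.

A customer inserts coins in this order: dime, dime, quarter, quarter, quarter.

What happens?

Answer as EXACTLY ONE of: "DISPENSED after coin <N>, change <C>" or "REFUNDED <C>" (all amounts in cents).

Answer: DISPENSED after coin 4, change 20

Derivation:
Price: 50¢
Coin 1 (dime, 10¢): balance = 10¢
Coin 2 (dime, 10¢): balance = 20¢
Coin 3 (quarter, 25¢): balance = 45¢
Coin 4 (quarter, 25¢): balance = 70¢
  → balance >= price → DISPENSE, change = 70 - 50 = 20¢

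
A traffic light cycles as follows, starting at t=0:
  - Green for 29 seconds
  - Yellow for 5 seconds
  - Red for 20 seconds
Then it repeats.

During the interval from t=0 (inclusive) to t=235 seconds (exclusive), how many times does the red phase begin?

Answer: 4

Derivation:
Cycle = 29+5+20 = 54s
red phase starts at t = k*54 + 34 for k=0,1,2,...
Need k*54+34 < 235 → k < 3.722
k ∈ {0, ..., 3} → 4 starts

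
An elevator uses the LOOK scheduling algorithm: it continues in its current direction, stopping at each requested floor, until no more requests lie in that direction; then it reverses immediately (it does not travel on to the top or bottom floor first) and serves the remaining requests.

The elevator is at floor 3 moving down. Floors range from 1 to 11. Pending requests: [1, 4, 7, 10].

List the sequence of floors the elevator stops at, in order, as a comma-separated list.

Current: 3, moving DOWN
Serve below first (descending): [1]
Then reverse, serve above (ascending): [4, 7, 10]

Answer: 1, 4, 7, 10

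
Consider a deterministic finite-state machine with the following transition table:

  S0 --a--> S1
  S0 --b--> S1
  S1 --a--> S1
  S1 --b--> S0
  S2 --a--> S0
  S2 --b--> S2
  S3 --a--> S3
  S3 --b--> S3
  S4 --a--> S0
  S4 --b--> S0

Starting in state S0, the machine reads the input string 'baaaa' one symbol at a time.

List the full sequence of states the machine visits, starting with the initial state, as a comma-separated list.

Answer: S0, S1, S1, S1, S1, S1

Derivation:
Start: S0
  read 'b': S0 --b--> S1
  read 'a': S1 --a--> S1
  read 'a': S1 --a--> S1
  read 'a': S1 --a--> S1
  read 'a': S1 --a--> S1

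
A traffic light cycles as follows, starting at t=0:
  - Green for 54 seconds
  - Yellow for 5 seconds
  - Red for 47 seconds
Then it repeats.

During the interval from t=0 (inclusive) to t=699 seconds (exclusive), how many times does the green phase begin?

Cycle = 54+5+47 = 106s
green phase starts at t = k*106 + 0 for k=0,1,2,...
Need k*106+0 < 699 → k < 6.594
k ∈ {0, ..., 6} → 7 starts

Answer: 7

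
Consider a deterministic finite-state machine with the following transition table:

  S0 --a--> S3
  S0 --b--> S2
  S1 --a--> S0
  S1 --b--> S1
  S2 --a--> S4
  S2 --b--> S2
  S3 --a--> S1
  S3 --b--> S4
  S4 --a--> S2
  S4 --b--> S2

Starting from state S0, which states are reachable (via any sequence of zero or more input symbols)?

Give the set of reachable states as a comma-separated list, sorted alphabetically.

BFS from S0:
  visit S0: S0--a-->S3 (new), S0--b-->S2 (new)
  visit S3: S3--a-->S1 (new), S3--b-->S4 (new)
  visit S2: S2--a-->S4 (seen), S2--b-->S2 (seen)
  visit S1: S1--a-->S0 (seen), S1--b-->S1 (seen)
  visit S4: S4--a-->S2 (seen), S4--b-->S2 (seen)

Answer: S0, S1, S2, S3, S4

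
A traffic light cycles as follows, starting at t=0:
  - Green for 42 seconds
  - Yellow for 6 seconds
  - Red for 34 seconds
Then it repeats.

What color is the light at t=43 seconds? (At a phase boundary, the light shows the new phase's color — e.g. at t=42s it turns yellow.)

Answer: yellow

Derivation:
Cycle length = 42 + 6 + 34 = 82s
t = 43, phase_t = 43 mod 82 = 43
42 <= 43 < 48 (yellow end) → YELLOW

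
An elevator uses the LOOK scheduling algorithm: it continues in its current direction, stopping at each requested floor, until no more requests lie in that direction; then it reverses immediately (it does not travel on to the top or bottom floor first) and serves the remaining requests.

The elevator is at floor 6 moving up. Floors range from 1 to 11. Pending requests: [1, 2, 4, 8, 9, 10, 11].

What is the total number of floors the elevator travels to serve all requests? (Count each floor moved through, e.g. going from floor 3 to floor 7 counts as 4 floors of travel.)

Start at floor 6 moving up, LOOK stop order: [8, 9, 10, 11, 4, 2, 1]
  6 → 8: |8-6| = 2, total = 2
  8 → 9: |9-8| = 1, total = 3
  9 → 10: |10-9| = 1, total = 4
  10 → 11: |11-10| = 1, total = 5
  11 → 4: |4-11| = 7, total = 12
  4 → 2: |2-4| = 2, total = 14
  2 → 1: |1-2| = 1, total = 15

Answer: 15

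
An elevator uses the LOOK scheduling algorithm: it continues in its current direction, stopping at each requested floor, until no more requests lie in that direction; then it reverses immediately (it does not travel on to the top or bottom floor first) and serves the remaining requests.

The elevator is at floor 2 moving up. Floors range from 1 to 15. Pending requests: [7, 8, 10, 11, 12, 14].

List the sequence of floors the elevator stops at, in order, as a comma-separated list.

Current: 2, moving UP
Serve above first (ascending): [7, 8, 10, 11, 12, 14]
Then reverse, serve below (descending): []

Answer: 7, 8, 10, 11, 12, 14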